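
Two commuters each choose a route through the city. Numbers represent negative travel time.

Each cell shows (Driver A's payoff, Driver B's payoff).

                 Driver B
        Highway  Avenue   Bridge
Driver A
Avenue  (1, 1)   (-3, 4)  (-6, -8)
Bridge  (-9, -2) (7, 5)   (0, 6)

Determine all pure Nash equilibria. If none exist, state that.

Driver A against Highway: payoffs 1, -9 → best response Avenue.
Driver A against Avenue: payoffs -3, 7 → best response Bridge.
Driver A against Bridge: payoffs -6, 0 → best response Bridge.
Driver B against Avenue: payoffs 1, 4, -8 → best response Avenue.
Driver B against Bridge: payoffs -2, 5, 6 → best response Bridge.
Mutual best responses: (Bridge, Bridge).

(Bridge, Bridge)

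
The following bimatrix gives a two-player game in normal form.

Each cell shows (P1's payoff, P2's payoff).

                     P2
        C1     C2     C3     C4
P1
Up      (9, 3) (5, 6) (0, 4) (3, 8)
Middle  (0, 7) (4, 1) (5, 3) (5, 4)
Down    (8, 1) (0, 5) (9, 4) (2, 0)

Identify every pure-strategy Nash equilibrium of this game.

Check each profile: it is a Nash equilibrium iff no player can strictly gain by switching unilaterally.
(Up, C1): P2 can switch to C2 (3 → 6). Not NE.
(Up, C2): P2 can switch to C4 (6 → 8). Not NE.
(Up, C3): P1 can switch to Middle (0 → 5). Not NE.
(Up, C4): P1 can switch to Middle (3 → 5). Not NE.
(Middle, C1): P1 can switch to Up (0 → 9). Not NE.
(Middle, C2): P1 can switch to Up (4 → 5). Not NE.
(Middle, C3): P1 can switch to Down (5 → 9). Not NE.
(Middle, C4): P2 can switch to C1 (4 → 7). Not NE.
(Down, C1): P1 can switch to Up (8 → 9). Not NE.
(Down, C2): P1 can switch to Up (0 → 5). Not NE.
(The remaining 2 profiles each have a profitable deviation by the same check.)

none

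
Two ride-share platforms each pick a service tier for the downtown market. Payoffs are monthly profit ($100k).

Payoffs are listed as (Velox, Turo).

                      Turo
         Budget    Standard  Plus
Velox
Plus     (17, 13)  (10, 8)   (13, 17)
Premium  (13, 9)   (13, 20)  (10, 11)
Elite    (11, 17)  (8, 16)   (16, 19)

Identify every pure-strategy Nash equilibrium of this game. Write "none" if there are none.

Pure-strategy Nash equilibria: (Premium, Standard) and (Elite, Plus)

(Plus, Budget): Turo can switch to Plus (13 → 17). Not NE.
(Plus, Standard): Velox can switch to Premium (10 → 13). Not NE.
(Plus, Plus): Velox can switch to Elite (13 → 16). Not NE.
(Premium, Budget): Velox can switch to Plus (13 → 17). Not NE.
(Premium, Standard): Velox gets 13, best alternative 10; Turo gets 20, best alternative 11. No profitable deviation — NE.
(Premium, Plus): Velox can switch to Plus (10 → 13). Not NE.
(Elite, Budget): Velox can switch to Plus (11 → 17). Not NE.
(Elite, Plus): Velox gets 16, best alternative 13; Turo gets 19, best alternative 17. No profitable deviation — NE.
(The remaining 1 profile has a profitable deviation by the same check.)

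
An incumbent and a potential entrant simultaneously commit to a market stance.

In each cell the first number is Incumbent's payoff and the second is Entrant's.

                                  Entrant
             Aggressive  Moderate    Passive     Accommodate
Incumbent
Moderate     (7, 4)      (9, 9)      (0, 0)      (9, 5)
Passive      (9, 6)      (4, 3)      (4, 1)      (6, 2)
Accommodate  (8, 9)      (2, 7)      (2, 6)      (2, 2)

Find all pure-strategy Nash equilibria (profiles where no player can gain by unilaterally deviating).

The pure Nash equilibria are (Moderate, Moderate); (Passive, Aggressive).

For each strategy profile, look for a profitable unilateral deviation.
(Moderate, Aggressive): Incumbent can switch to Passive (7 → 9). Not NE.
(Moderate, Moderate): Incumbent gets 9, best alternative 4; Entrant gets 9, best alternative 5. No profitable deviation — NE.
(Moderate, Passive): Incumbent can switch to Passive (0 → 4). Not NE.
(Moderate, Accommodate): Entrant can switch to Moderate (5 → 9). Not NE.
(Passive, Aggressive): Incumbent gets 9, best alternative 8; Entrant gets 6, best alternative 3. No profitable deviation — NE.
(Passive, Moderate): Incumbent can switch to Moderate (4 → 9). Not NE.
(Passive, Passive): Entrant can switch to Aggressive (1 → 6). Not NE.
(Passive, Accommodate): Incumbent can switch to Moderate (6 → 9). Not NE.
(Accommodate, Aggressive): Incumbent can switch to Passive (8 → 9). Not NE.
(Accommodate, Moderate): Incumbent can switch to Moderate (2 → 9). Not NE.
(The remaining 2 profiles each have a profitable deviation by the same check.)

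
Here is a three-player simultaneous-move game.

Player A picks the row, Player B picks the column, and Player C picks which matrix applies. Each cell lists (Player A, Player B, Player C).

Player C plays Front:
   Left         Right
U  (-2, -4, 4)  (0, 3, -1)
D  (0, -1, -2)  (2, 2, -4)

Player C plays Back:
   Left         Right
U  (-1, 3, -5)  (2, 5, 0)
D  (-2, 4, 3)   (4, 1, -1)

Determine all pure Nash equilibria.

Player A against (Left, Front): payoffs -2, 0 → best response D.
Player A against (Left, Back): payoffs -1, -2 → best response U.
Player A against (Right, Front): payoffs 0, 2 → best response D.
Player A against (Right, Back): payoffs 2, 4 → best response D.
Player B against (U, Front): payoffs -4, 3 → best response Right.
Player B against (U, Back): payoffs 3, 5 → best response Right.
Player B against (D, Front): payoffs -1, 2 → best response Right.
Player B against (D, Back): payoffs 4, 1 → best response Left.
Player C against (U, Left): payoffs 4, -5 → best response Front.
Player C against (U, Right): payoffs -1, 0 → best response Back.
Player C against (D, Left): payoffs -2, 3 → best response Back.
Player C against (D, Right): payoffs -4, -1 → best response Back.
No profile is a mutual best response for all players.

No pure-strategy Nash equilibrium.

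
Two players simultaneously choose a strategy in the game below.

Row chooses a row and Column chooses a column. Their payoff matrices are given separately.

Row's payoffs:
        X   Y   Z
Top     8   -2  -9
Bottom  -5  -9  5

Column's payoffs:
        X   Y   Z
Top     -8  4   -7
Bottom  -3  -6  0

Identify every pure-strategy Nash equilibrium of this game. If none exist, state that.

Check each profile: it is a Nash equilibrium iff no player can strictly gain by switching unilaterally.
(Top, X): Column can switch to Y (-8 → 4). Not NE.
(Top, Y): Row gets -2, best alternative -9; Column gets 4, best alternative -7. No profitable deviation — NE.
(Top, Z): Row can switch to Bottom (-9 → 5). Not NE.
(Bottom, X): Row can switch to Top (-5 → 8). Not NE.
(Bottom, Y): Row can switch to Top (-9 → -2). Not NE.
(Bottom, Z): Row gets 5, best alternative -9; Column gets 0, best alternative -3. No profitable deviation — NE.

Pure-strategy Nash equilibria: (Top, Y), (Bottom, Z)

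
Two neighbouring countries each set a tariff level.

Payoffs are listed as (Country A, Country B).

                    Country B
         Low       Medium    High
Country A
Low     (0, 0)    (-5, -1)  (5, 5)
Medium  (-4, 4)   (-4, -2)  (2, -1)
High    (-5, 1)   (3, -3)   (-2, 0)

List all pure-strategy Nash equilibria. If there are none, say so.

For each player, find the best response to each opponent profile; mutual best responses are the pure NE.
Country A against Low: payoffs 0, -4, -5 → best response Low.
Country A against Medium: payoffs -5, -4, 3 → best response High.
Country A against High: payoffs 5, 2, -2 → best response Low.
Country B against Low: payoffs 0, -1, 5 → best response High.
Country B against Medium: payoffs 4, -2, -1 → best response Low.
Country B against High: payoffs 1, -3, 0 → best response Low.
Mutual best responses: (Low, High).

Pure NE: (Low, High)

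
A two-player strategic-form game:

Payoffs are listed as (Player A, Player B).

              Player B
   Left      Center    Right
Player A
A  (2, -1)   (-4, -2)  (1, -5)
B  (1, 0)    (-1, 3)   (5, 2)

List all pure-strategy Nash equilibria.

For each player, find the best response to each opponent profile; mutual best responses are the pure NE.
Player A against Left: payoffs 2, 1 → best response A.
Player A against Center: payoffs -4, -1 → best response B.
Player A against Right: payoffs 1, 5 → best response B.
Player B against A: payoffs -1, -2, -5 → best response Left.
Player B against B: payoffs 0, 3, 2 → best response Center.
Mutual best responses: (A, Left); (B, Center).

Pure-strategy Nash equilibria: (A, Left); (B, Center)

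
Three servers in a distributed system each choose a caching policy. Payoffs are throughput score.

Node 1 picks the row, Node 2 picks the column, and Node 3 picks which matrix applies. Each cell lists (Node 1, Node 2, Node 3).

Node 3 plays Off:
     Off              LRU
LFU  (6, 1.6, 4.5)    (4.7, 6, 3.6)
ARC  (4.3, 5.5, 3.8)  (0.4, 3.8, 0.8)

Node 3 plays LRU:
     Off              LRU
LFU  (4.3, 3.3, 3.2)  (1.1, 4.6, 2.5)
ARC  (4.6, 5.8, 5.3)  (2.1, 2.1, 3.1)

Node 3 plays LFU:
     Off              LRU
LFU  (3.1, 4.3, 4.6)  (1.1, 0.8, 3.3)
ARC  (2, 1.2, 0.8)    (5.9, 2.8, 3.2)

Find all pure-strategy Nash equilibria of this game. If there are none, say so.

(LFU, Off, LFU), (LFU, LRU, Off), (ARC, Off, LRU), (ARC, LRU, LFU)

Check each profile: it is a Nash equilibrium iff no player can strictly gain by switching unilaterally.
(LFU, Off, Off): Node 2 can switch to LRU (1.6 → 6). Not NE.
(LFU, Off, LRU): Node 1 can switch to ARC (4.3 → 4.6). Not NE.
(LFU, Off, LFU): Node 1 gets 3.1, best alternative 2; Node 2 gets 4.3, best alternative 0.8; Node 3 gets 4.6, best alternative 4.5. No profitable deviation — NE.
(LFU, LRU, Off): Node 1 gets 4.7, best alternative 0.4; Node 2 gets 6, best alternative 1.6; Node 3 gets 3.6, best alternative 3.3. No profitable deviation — NE.
(LFU, LRU, LRU): Node 1 can switch to ARC (1.1 → 2.1). Not NE.
(LFU, LRU, LFU): Node 1 can switch to ARC (1.1 → 5.9). Not NE.
(ARC, Off, Off): Node 1 can switch to LFU (4.3 → 6). Not NE.
(ARC, Off, LRU): Node 1 gets 4.6, best alternative 4.3; Node 2 gets 5.8, best alternative 2.1; Node 3 gets 5.3, best alternative 3.8. No profitable deviation — NE.
(ARC, Off, LFU): Node 1 can switch to LFU (2 → 3.1). Not NE.
(ARC, LRU, Off): Node 1 can switch to LFU (0.4 → 4.7). Not NE.
(ARC, LRU, LRU): Node 2 can switch to Off (2.1 → 5.8). Not NE.
(ARC, LRU, LFU): Node 1 gets 5.9, best alternative 1.1; Node 2 gets 2.8, best alternative 1.2; Node 3 gets 3.2, best alternative 3.1. No profitable deviation — NE.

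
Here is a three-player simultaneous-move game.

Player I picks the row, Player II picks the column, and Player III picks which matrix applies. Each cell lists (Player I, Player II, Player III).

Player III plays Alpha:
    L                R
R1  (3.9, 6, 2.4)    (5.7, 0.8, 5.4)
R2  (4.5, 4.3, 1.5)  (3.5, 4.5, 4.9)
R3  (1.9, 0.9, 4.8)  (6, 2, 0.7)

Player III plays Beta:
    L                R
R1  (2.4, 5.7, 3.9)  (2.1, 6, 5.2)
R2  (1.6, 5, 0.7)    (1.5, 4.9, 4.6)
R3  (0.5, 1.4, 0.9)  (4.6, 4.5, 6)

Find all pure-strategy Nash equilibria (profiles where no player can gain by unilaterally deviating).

Player I against (L, Alpha): payoffs 3.9, 4.5, 1.9 → best response R2.
Player I against (L, Beta): payoffs 2.4, 1.6, 0.5 → best response R1.
Player I against (R, Alpha): payoffs 5.7, 3.5, 6 → best response R3.
Player I against (R, Beta): payoffs 2.1, 1.5, 4.6 → best response R3.
Player II against (R1, Alpha): payoffs 6, 0.8 → best response L.
Player II against (R1, Beta): payoffs 5.7, 6 → best response R.
Player II against (R2, Alpha): payoffs 4.3, 4.5 → best response R.
Player II against (R2, Beta): payoffs 5, 4.9 → best response L.
Player II against (R3, Alpha): payoffs 0.9, 2 → best response R.
Player II against (R3, Beta): payoffs 1.4, 4.5 → best response R.
Player III against (R1, L): payoffs 2.4, 3.9 → best response Beta.
Player III against (R1, R): payoffs 5.4, 5.2 → best response Alpha.
Player III against (R2, L): payoffs 1.5, 0.7 → best response Alpha.
Player III against (R2, R): payoffs 4.9, 4.6 → best response Alpha.
Player III against (R3, L): payoffs 4.8, 0.9 → best response Alpha.
Player III against (R3, R): payoffs 0.7, 6 → best response Beta.
Mutual best responses: (R3, R, Beta).

(R3, R, Beta)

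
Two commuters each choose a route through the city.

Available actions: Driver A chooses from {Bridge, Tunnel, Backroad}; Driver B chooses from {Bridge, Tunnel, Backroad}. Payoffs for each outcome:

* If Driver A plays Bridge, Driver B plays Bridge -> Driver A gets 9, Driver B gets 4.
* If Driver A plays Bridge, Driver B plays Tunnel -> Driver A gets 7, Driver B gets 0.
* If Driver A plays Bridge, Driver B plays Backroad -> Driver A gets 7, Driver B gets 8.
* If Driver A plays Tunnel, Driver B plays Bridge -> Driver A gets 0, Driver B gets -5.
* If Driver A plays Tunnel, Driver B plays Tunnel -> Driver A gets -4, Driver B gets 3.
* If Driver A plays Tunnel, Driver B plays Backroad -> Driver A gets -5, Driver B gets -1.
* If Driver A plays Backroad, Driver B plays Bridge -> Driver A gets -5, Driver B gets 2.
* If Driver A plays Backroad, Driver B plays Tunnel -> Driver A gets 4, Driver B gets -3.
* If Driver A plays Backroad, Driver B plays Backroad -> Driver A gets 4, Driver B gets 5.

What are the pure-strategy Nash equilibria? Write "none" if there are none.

Pure NE: (Bridge, Backroad)

Driver A against Bridge: payoffs 9, 0, -5 → best response Bridge.
Driver A against Tunnel: payoffs 7, -4, 4 → best response Bridge.
Driver A against Backroad: payoffs 7, -5, 4 → best response Bridge.
Driver B against Bridge: payoffs 4, 0, 8 → best response Backroad.
Driver B against Tunnel: payoffs -5, 3, -1 → best response Tunnel.
Driver B against Backroad: payoffs 2, -3, 5 → best response Backroad.
Mutual best responses: (Bridge, Backroad).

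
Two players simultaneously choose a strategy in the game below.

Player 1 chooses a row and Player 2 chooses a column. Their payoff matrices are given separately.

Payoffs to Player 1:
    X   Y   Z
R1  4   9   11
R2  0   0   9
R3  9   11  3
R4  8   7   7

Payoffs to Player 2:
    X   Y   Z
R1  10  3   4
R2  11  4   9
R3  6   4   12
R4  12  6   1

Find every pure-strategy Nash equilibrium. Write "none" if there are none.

No pure-strategy Nash equilibrium.

Player 1 against X: payoffs 4, 0, 9, 8 → best response R3.
Player 1 against Y: payoffs 9, 0, 11, 7 → best response R3.
Player 1 against Z: payoffs 11, 9, 3, 7 → best response R1.
Player 2 against R1: payoffs 10, 3, 4 → best response X.
Player 2 against R2: payoffs 11, 4, 9 → best response X.
Player 2 against R3: payoffs 6, 4, 12 → best response Z.
Player 2 against R4: payoffs 12, 6, 1 → best response X.
No profile is a mutual best response for all players.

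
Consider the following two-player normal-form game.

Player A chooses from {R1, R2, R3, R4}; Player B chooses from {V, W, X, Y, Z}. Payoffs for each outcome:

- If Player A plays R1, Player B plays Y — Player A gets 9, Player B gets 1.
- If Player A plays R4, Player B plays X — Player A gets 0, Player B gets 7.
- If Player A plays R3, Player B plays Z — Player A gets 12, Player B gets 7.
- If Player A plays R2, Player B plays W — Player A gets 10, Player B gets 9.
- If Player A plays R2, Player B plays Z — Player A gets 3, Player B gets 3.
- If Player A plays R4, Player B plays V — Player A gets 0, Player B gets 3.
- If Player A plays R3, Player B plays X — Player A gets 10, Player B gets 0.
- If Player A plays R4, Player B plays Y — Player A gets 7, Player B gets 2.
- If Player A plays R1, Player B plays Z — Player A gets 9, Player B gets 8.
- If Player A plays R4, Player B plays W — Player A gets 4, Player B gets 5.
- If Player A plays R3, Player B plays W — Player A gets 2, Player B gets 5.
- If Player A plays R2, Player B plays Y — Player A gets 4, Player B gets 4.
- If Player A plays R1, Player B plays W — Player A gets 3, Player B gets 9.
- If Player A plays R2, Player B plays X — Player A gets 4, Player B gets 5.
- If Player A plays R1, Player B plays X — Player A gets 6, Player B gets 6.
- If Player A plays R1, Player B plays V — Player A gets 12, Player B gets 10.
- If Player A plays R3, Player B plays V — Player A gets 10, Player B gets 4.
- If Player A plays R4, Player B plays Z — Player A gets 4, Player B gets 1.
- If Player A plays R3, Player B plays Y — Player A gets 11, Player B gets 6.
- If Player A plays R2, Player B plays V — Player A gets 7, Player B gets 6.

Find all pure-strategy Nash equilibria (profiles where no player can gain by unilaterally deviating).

Check each profile: it is a Nash equilibrium iff no player can strictly gain by switching unilaterally.
(R1, V): Player A gets 12, best alternative 10; Player B gets 10, best alternative 9. No profitable deviation — NE.
(R1, W): Player A can switch to R2 (3 → 10). Not NE.
(R1, X): Player A can switch to R3 (6 → 10). Not NE.
(R1, Y): Player A can switch to R3 (9 → 11). Not NE.
(R1, Z): Player A can switch to R3 (9 → 12). Not NE.
(R2, V): Player A can switch to R1 (7 → 12). Not NE.
(R2, W): Player A gets 10, best alternative 4; Player B gets 9, best alternative 6. No profitable deviation — NE.
(R2, X): Player A can switch to R1 (4 → 6). Not NE.
(R2, Y): Player A can switch to R1 (4 → 9). Not NE.
(R2, Z): Player A can switch to R1 (3 → 9). Not NE.
(R3, V): Player A can switch to R1 (10 → 12). Not NE.
(R3, W): Player A can switch to R1 (2 → 3). Not NE.
(R3, Z): Player A gets 12, best alternative 9; Player B gets 7, best alternative 6. No profitable deviation — NE.
(The remaining 7 profiles each have a profitable deviation by the same check.)

Pure-strategy Nash equilibria: (R1, V); (R2, W); (R3, Z)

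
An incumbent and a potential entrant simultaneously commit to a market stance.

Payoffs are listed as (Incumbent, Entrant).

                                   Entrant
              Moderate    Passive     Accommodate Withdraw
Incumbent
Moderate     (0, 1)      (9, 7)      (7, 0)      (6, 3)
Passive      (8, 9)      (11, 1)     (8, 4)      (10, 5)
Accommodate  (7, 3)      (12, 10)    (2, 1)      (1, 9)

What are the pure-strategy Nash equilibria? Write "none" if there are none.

(Moderate, Moderate): Incumbent can switch to Passive (0 → 8). Not NE.
(Moderate, Passive): Incumbent can switch to Passive (9 → 11). Not NE.
(Moderate, Accommodate): Incumbent can switch to Passive (7 → 8). Not NE.
(Moderate, Withdraw): Incumbent can switch to Passive (6 → 10). Not NE.
(Passive, Moderate): Incumbent gets 8, best alternative 7; Entrant gets 9, best alternative 5. No profitable deviation — NE.
(Passive, Passive): Incumbent can switch to Accommodate (11 → 12). Not NE.
(Passive, Accommodate): Entrant can switch to Moderate (4 → 9). Not NE.
(Passive, Withdraw): Entrant can switch to Moderate (5 → 9). Not NE.
(Accommodate, Moderate): Incumbent can switch to Passive (7 → 8). Not NE.
(Accommodate, Passive): Incumbent gets 12, best alternative 11; Entrant gets 10, best alternative 9. No profitable deviation — NE.
(Accommodate, Accommodate): Incumbent can switch to Moderate (2 → 7). Not NE.
(Accommodate, Withdraw): Incumbent can switch to Moderate (1 → 6). Not NE.

The pure Nash equilibria are (Passive, Moderate) and (Accommodate, Passive).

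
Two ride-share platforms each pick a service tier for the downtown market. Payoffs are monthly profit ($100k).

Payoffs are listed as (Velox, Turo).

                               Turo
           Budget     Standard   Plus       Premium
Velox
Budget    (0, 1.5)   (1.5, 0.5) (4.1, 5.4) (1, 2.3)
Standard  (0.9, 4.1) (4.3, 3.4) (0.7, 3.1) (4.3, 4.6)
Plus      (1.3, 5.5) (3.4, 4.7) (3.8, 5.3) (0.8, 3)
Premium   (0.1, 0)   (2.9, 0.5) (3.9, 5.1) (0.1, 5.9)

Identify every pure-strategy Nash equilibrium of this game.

Velox against Budget: payoffs 0, 0.9, 1.3, 0.1 → best response Plus.
Velox against Standard: payoffs 1.5, 4.3, 3.4, 2.9 → best response Standard.
Velox against Plus: payoffs 4.1, 0.7, 3.8, 3.9 → best response Budget.
Velox against Premium: payoffs 1, 4.3, 0.8, 0.1 → best response Standard.
Turo against Budget: payoffs 1.5, 0.5, 5.4, 2.3 → best response Plus.
Turo against Standard: payoffs 4.1, 3.4, 3.1, 4.6 → best response Premium.
Turo against Plus: payoffs 5.5, 4.7, 5.3, 3 → best response Budget.
Turo against Premium: payoffs 0, 0.5, 5.1, 5.9 → best response Premium.
Mutual best responses: (Budget, Plus); (Standard, Premium); (Plus, Budget).

Pure-strategy Nash equilibria: (Budget, Plus); (Standard, Premium); (Plus, Budget)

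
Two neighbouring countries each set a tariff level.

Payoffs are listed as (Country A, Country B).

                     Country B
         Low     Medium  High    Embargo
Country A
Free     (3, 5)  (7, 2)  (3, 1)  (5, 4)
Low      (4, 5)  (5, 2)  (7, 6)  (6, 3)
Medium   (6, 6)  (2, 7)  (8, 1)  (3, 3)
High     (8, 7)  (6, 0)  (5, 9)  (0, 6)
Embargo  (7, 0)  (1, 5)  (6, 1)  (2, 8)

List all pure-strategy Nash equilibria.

(Free, Low): Country A can switch to Low (3 → 4). Not NE.
(Free, Medium): Country B can switch to Low (2 → 5). Not NE.
(Free, High): Country A can switch to Low (3 → 7). Not NE.
(Free, Embargo): Country A can switch to Low (5 → 6). Not NE.
(Low, Low): Country A can switch to Medium (4 → 6). Not NE.
(Low, Medium): Country A can switch to Free (5 → 7). Not NE.
(Low, High): Country A can switch to Medium (7 → 8). Not NE.
(Low, Embargo): Country B can switch to Low (3 → 5). Not NE.
(Medium, Low): Country A can switch to High (6 → 8). Not NE.
(Medium, Medium): Country A can switch to Free (2 → 7). Not NE.
(The remaining 10 profiles each have a profitable deviation by the same check.)

There is no pure-strategy Nash equilibrium.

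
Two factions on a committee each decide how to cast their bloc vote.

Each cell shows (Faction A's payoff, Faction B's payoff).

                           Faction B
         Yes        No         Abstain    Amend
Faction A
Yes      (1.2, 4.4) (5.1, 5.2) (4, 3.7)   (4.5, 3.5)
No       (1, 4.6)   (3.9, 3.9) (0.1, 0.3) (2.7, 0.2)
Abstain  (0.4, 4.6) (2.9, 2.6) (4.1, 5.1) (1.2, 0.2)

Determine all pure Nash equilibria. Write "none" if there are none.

Pure-strategy Nash equilibria: (Yes, No); (Abstain, Abstain)

(Yes, Yes): Faction B can switch to No (4.4 → 5.2). Not NE.
(Yes, No): Faction A gets 5.1, best alternative 3.9; Faction B gets 5.2, best alternative 4.4. No profitable deviation — NE.
(Yes, Abstain): Faction A can switch to Abstain (4 → 4.1). Not NE.
(Yes, Amend): Faction B can switch to Yes (3.5 → 4.4). Not NE.
(No, Yes): Faction A can switch to Yes (1 → 1.2). Not NE.
(No, No): Faction A can switch to Yes (3.9 → 5.1). Not NE.
(No, Abstain): Faction A can switch to Yes (0.1 → 4). Not NE.
(No, Amend): Faction A can switch to Yes (2.7 → 4.5). Not NE.
(Abstain, Yes): Faction A can switch to Yes (0.4 → 1.2). Not NE.
(Abstain, Abstain): Faction A gets 4.1, best alternative 4; Faction B gets 5.1, best alternative 4.6. No profitable deviation — NE.
(The remaining 2 profiles each have a profitable deviation by the same check.)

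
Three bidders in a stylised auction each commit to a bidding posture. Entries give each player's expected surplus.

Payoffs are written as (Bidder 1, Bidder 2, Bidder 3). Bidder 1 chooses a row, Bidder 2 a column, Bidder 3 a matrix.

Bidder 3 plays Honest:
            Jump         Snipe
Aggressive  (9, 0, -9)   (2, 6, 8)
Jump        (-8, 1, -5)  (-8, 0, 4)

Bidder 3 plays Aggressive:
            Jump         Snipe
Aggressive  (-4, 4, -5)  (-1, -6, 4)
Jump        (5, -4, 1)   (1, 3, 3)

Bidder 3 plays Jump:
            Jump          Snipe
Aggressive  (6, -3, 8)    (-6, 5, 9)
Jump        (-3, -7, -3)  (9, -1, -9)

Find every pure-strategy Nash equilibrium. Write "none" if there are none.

none

Bidder 1 against (Jump, Honest): payoffs 9, -8 → best response Aggressive.
Bidder 1 against (Jump, Aggressive): payoffs -4, 5 → best response Jump.
Bidder 1 against (Jump, Jump): payoffs 6, -3 → best response Aggressive.
Bidder 1 against (Snipe, Honest): payoffs 2, -8 → best response Aggressive.
Bidder 1 against (Snipe, Aggressive): payoffs -1, 1 → best response Jump.
Bidder 1 against (Snipe, Jump): payoffs -6, 9 → best response Jump.
Bidder 2 against (Aggressive, Honest): payoffs 0, 6 → best response Snipe.
Bidder 2 against (Aggressive, Aggressive): payoffs 4, -6 → best response Jump.
Bidder 2 against (Aggressive, Jump): payoffs -3, 5 → best response Snipe.
Bidder 2 against (Jump, Honest): payoffs 1, 0 → best response Jump.
Bidder 2 against (Jump, Aggressive): payoffs -4, 3 → best response Snipe.
Bidder 2 against (Jump, Jump): payoffs -7, -1 → best response Snipe.
Bidder 3 against (Aggressive, Jump): payoffs -9, -5, 8 → best response Jump.
Bidder 3 against (Aggressive, Snipe): payoffs 8, 4, 9 → best response Jump.
Bidder 3 against (Jump, Jump): payoffs -5, 1, -3 → best response Aggressive.
Bidder 3 against (Jump, Snipe): payoffs 4, 3, -9 → best response Honest.
No profile is a mutual best response for all players.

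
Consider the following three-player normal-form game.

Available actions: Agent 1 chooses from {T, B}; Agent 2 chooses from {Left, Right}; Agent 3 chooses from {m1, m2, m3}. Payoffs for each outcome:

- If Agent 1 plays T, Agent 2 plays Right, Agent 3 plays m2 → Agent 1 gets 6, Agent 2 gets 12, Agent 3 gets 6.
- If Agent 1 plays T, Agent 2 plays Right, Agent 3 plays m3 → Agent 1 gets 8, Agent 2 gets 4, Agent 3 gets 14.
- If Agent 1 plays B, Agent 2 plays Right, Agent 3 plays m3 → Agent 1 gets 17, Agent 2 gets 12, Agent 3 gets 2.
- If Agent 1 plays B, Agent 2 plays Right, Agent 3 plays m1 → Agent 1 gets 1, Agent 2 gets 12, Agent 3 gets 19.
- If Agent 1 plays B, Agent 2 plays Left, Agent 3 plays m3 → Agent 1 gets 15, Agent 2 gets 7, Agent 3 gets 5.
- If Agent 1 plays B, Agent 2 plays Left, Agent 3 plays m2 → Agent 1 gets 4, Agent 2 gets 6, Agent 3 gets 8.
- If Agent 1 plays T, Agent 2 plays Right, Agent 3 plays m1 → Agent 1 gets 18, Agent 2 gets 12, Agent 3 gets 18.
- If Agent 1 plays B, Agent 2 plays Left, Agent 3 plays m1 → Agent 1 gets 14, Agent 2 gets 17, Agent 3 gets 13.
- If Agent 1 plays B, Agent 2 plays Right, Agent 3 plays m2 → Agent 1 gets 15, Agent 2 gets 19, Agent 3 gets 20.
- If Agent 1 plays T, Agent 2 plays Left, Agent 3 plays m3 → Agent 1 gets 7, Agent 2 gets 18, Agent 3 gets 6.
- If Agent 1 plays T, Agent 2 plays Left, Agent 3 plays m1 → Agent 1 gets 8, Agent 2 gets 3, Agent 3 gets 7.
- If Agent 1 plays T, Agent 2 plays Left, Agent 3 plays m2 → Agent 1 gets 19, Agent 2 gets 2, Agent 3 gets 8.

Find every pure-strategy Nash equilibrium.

Mark each player's best response to every combination of opponents' strategies; a profile where every player is best-responding is a pure Nash equilibrium.
Agent 1 against (Left, m1): payoffs 8, 14 → best response B.
Agent 1 against (Left, m2): payoffs 19, 4 → best response T.
Agent 1 against (Left, m3): payoffs 7, 15 → best response B.
Agent 1 against (Right, m1): payoffs 18, 1 → best response T.
Agent 1 against (Right, m2): payoffs 6, 15 → best response B.
Agent 1 against (Right, m3): payoffs 8, 17 → best response B.
Agent 2 against (T, m1): payoffs 3, 12 → best response Right.
Agent 2 against (T, m2): payoffs 2, 12 → best response Right.
Agent 2 against (T, m3): payoffs 18, 4 → best response Left.
Agent 2 against (B, m1): payoffs 17, 12 → best response Left.
Agent 2 against (B, m2): payoffs 6, 19 → best response Right.
Agent 2 against (B, m3): payoffs 7, 12 → best response Right.
Agent 3 against (T, Left): payoffs 7, 8, 6 → best response m2.
Agent 3 against (T, Right): payoffs 18, 6, 14 → best response m1.
Agent 3 against (B, Left): payoffs 13, 8, 5 → best response m1.
Agent 3 against (B, Right): payoffs 19, 20, 2 → best response m2.
Mutual best responses: (T, Right, m1); (B, Left, m1); (B, Right, m2).

The pure Nash equilibria are (T, Right, m1), (B, Left, m1), (B, Right, m2).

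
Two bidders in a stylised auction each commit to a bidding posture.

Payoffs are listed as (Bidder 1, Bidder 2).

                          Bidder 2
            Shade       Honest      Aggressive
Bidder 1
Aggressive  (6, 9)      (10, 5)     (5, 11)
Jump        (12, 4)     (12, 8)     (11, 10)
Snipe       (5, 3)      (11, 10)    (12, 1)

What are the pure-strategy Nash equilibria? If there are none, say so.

No pure-strategy Nash equilibrium.

(Aggressive, Shade): Bidder 1 can switch to Jump (6 → 12). Not NE.
(Aggressive, Honest): Bidder 1 can switch to Jump (10 → 12). Not NE.
(Aggressive, Aggressive): Bidder 1 can switch to Jump (5 → 11). Not NE.
(Jump, Shade): Bidder 2 can switch to Honest (4 → 8). Not NE.
(Jump, Honest): Bidder 2 can switch to Aggressive (8 → 10). Not NE.
(Jump, Aggressive): Bidder 1 can switch to Snipe (11 → 12). Not NE.
(Snipe, Shade): Bidder 1 can switch to Aggressive (5 → 6). Not NE.
(Snipe, Honest): Bidder 1 can switch to Jump (11 → 12). Not NE.
(The remaining 1 profile has a profitable deviation by the same check.)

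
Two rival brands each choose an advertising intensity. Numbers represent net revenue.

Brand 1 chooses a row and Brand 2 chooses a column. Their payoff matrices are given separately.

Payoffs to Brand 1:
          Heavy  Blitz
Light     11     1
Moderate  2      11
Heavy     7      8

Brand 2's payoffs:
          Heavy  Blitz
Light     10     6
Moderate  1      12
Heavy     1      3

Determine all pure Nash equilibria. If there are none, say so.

Pure-strategy Nash equilibria: (Light, Heavy); (Moderate, Blitz)

Brand 1 against Heavy: payoffs 11, 2, 7 → best response Light.
Brand 1 against Blitz: payoffs 1, 11, 8 → best response Moderate.
Brand 2 against Light: payoffs 10, 6 → best response Heavy.
Brand 2 against Moderate: payoffs 1, 12 → best response Blitz.
Brand 2 against Heavy: payoffs 1, 3 → best response Blitz.
Mutual best responses: (Light, Heavy); (Moderate, Blitz).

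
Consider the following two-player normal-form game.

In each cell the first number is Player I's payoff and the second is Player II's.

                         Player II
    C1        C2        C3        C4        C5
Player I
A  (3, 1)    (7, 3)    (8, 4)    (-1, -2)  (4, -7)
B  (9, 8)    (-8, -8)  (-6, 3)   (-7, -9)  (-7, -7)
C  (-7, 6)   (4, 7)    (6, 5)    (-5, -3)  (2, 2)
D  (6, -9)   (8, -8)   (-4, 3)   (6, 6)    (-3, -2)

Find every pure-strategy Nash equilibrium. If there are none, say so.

Player I against C1: payoffs 3, 9, -7, 6 → best response B.
Player I against C2: payoffs 7, -8, 4, 8 → best response D.
Player I against C3: payoffs 8, -6, 6, -4 → best response A.
Player I against C4: payoffs -1, -7, -5, 6 → best response D.
Player I against C5: payoffs 4, -7, 2, -3 → best response A.
Player II against A: payoffs 1, 3, 4, -2, -7 → best response C3.
Player II against B: payoffs 8, -8, 3, -9, -7 → best response C1.
Player II against C: payoffs 6, 7, 5, -3, 2 → best response C2.
Player II against D: payoffs -9, -8, 3, 6, -2 → best response C4.
Mutual best responses: (A, C3); (B, C1); (D, C4).

(A, C3); (B, C1); (D, C4)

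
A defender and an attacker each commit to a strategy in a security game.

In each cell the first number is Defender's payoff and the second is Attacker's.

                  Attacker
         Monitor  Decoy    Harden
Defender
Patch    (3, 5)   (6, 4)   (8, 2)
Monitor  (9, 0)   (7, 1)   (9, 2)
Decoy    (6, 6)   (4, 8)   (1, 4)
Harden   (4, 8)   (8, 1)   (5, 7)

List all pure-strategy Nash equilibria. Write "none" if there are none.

Pure NE: (Monitor, Harden)

(Patch, Monitor): Defender can switch to Monitor (3 → 9). Not NE.
(Patch, Decoy): Defender can switch to Monitor (6 → 7). Not NE.
(Patch, Harden): Defender can switch to Monitor (8 → 9). Not NE.
(Monitor, Monitor): Attacker can switch to Decoy (0 → 1). Not NE.
(Monitor, Decoy): Defender can switch to Harden (7 → 8). Not NE.
(Monitor, Harden): Defender gets 9, best alternative 8; Attacker gets 2, best alternative 1. No profitable deviation — NE.
(Decoy, Monitor): Defender can switch to Monitor (6 → 9). Not NE.
(The remaining 5 profiles each have a profitable deviation by the same check.)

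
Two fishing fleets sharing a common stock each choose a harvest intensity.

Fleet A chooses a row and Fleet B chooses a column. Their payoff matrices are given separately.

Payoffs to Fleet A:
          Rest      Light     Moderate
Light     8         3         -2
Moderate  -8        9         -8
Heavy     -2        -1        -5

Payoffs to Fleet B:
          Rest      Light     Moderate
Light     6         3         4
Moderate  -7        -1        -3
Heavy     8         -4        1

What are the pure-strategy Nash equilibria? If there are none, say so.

Check each profile: it is a Nash equilibrium iff no player can strictly gain by switching unilaterally.
(Light, Rest): Fleet A gets 8, best alternative -2; Fleet B gets 6, best alternative 4. No profitable deviation — NE.
(Light, Light): Fleet A can switch to Moderate (3 → 9). Not NE.
(Light, Moderate): Fleet B can switch to Rest (4 → 6). Not NE.
(Moderate, Rest): Fleet A can switch to Light (-8 → 8). Not NE.
(Moderate, Light): Fleet A gets 9, best alternative 3; Fleet B gets -1, best alternative -3. No profitable deviation — NE.
(Moderate, Moderate): Fleet A can switch to Light (-8 → -2). Not NE.
(Heavy, Rest): Fleet A can switch to Light (-2 → 8). Not NE.
(Heavy, Light): Fleet A can switch to Light (-1 → 3). Not NE.
(Heavy, Moderate): Fleet A can switch to Light (-5 → -2). Not NE.

The pure Nash equilibria are (Light, Rest); (Moderate, Light).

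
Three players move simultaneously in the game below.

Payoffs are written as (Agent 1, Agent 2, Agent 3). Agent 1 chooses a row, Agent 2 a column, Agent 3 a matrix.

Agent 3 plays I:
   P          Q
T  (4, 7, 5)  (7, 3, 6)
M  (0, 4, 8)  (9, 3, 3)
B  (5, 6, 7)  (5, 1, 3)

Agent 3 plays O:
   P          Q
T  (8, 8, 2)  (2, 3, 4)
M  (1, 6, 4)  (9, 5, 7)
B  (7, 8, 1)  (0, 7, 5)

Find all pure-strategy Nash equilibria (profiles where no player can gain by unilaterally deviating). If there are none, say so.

Pure NE: (B, P, I)

Agent 1 against (P, I): payoffs 4, 0, 5 → best response B.
Agent 1 against (P, O): payoffs 8, 1, 7 → best response T.
Agent 1 against (Q, I): payoffs 7, 9, 5 → best response M.
Agent 1 against (Q, O): payoffs 2, 9, 0 → best response M.
Agent 2 against (T, I): payoffs 7, 3 → best response P.
Agent 2 against (T, O): payoffs 8, 3 → best response P.
Agent 2 against (M, I): payoffs 4, 3 → best response P.
Agent 2 against (M, O): payoffs 6, 5 → best response P.
Agent 2 against (B, I): payoffs 6, 1 → best response P.
Agent 2 against (B, O): payoffs 8, 7 → best response P.
Agent 3 against (T, P): payoffs 5, 2 → best response I.
Agent 3 against (T, Q): payoffs 6, 4 → best response I.
Agent 3 against (M, P): payoffs 8, 4 → best response I.
Agent 3 against (M, Q): payoffs 3, 7 → best response O.
Agent 3 against (B, P): payoffs 7, 1 → best response I.
Agent 3 against (B, Q): payoffs 3, 5 → best response O.
Mutual best responses: (B, P, I).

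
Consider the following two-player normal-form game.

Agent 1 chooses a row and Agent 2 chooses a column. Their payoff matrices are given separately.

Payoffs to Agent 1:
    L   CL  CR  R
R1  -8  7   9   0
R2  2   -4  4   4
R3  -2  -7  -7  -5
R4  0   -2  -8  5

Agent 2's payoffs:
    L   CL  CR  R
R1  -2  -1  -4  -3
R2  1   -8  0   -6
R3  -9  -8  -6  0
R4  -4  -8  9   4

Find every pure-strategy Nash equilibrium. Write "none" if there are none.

Agent 1 against L: payoffs -8, 2, -2, 0 → best response R2.
Agent 1 against CL: payoffs 7, -4, -7, -2 → best response R1.
Agent 1 against CR: payoffs 9, 4, -7, -8 → best response R1.
Agent 1 against R: payoffs 0, 4, -5, 5 → best response R4.
Agent 2 against R1: payoffs -2, -1, -4, -3 → best response CL.
Agent 2 against R2: payoffs 1, -8, 0, -6 → best response L.
Agent 2 against R3: payoffs -9, -8, -6, 0 → best response R.
Agent 2 against R4: payoffs -4, -8, 9, 4 → best response CR.
Mutual best responses: (R1, CL); (R2, L).

The pure Nash equilibria are (R1, CL); (R2, L).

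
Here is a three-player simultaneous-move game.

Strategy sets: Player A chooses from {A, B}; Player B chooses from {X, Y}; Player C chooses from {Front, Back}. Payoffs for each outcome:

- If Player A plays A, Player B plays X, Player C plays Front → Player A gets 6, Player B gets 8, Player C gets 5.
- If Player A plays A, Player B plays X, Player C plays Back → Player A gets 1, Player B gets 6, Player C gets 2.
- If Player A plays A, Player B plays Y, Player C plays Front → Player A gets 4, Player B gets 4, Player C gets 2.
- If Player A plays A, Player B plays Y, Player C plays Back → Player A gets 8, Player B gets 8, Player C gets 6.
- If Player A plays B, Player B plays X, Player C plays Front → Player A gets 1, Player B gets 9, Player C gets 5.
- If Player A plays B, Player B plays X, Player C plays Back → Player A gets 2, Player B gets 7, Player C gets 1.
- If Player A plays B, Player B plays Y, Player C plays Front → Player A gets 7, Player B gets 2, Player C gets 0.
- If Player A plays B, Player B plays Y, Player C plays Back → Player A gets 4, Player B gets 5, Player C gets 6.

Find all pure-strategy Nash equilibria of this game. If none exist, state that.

Pure-strategy Nash equilibria: (A, X, Front); (A, Y, Back)

Player A against (X, Front): payoffs 6, 1 → best response A.
Player A against (X, Back): payoffs 1, 2 → best response B.
Player A against (Y, Front): payoffs 4, 7 → best response B.
Player A against (Y, Back): payoffs 8, 4 → best response A.
Player B against (A, Front): payoffs 8, 4 → best response X.
Player B against (A, Back): payoffs 6, 8 → best response Y.
Player B against (B, Front): payoffs 9, 2 → best response X.
Player B against (B, Back): payoffs 7, 5 → best response X.
Player C against (A, X): payoffs 5, 2 → best response Front.
Player C against (A, Y): payoffs 2, 6 → best response Back.
Player C against (B, X): payoffs 5, 1 → best response Front.
Player C against (B, Y): payoffs 0, 6 → best response Back.
Mutual best responses: (A, X, Front); (A, Y, Back).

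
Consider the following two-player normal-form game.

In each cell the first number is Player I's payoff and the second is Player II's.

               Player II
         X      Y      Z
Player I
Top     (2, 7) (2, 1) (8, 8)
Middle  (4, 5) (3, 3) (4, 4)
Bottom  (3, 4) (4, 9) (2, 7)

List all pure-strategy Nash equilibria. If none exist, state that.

Pure-strategy Nash equilibria: (Top, Z); (Middle, X); (Bottom, Y)

Player I against X: payoffs 2, 4, 3 → best response Middle.
Player I against Y: payoffs 2, 3, 4 → best response Bottom.
Player I against Z: payoffs 8, 4, 2 → best response Top.
Player II against Top: payoffs 7, 1, 8 → best response Z.
Player II against Middle: payoffs 5, 3, 4 → best response X.
Player II against Bottom: payoffs 4, 9, 7 → best response Y.
Mutual best responses: (Top, Z); (Middle, X); (Bottom, Y).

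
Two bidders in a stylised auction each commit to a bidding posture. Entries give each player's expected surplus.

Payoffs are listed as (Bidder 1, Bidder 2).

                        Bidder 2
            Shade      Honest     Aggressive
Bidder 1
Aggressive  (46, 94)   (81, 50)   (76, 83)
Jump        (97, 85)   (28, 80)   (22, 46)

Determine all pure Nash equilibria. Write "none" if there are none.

Mark each player's best response to every combination of opponents' strategies; a profile where every player is best-responding is a pure Nash equilibrium.
Bidder 1 against Shade: payoffs 46, 97 → best response Jump.
Bidder 1 against Honest: payoffs 81, 28 → best response Aggressive.
Bidder 1 against Aggressive: payoffs 76, 22 → best response Aggressive.
Bidder 2 against Aggressive: payoffs 94, 50, 83 → best response Shade.
Bidder 2 against Jump: payoffs 85, 80, 46 → best response Shade.
Mutual best responses: (Jump, Shade).

The unique pure-strategy Nash equilibrium is (Jump, Shade).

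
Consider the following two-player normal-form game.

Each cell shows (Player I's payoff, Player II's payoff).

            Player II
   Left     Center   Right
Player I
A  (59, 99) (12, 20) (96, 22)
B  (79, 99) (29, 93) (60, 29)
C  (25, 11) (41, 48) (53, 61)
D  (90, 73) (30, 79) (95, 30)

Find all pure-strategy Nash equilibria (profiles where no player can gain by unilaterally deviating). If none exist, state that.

Player I against Left: payoffs 59, 79, 25, 90 → best response D.
Player I against Center: payoffs 12, 29, 41, 30 → best response C.
Player I against Right: payoffs 96, 60, 53, 95 → best response A.
Player II against A: payoffs 99, 20, 22 → best response Left.
Player II against B: payoffs 99, 93, 29 → best response Left.
Player II against C: payoffs 11, 48, 61 → best response Right.
Player II against D: payoffs 73, 79, 30 → best response Center.
No profile is a mutual best response for all players.

No pure-strategy Nash equilibrium.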